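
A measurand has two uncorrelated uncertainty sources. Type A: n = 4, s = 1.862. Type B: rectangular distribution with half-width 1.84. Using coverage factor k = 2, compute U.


u_A = s / sqrt(n) = 1.862 / sqrt(4) = 0.931
u_B = half_width / sqrt(3) = 1.84 / sqrt(3) = 1.0623245
uc = sqrt(u_A^2 + u_B^2) = sqrt(0.931^2 + 1.0623245^2) = 1.4125489
U = k * uc = 2 * 1.4125489
U = 2.8251

2.8251


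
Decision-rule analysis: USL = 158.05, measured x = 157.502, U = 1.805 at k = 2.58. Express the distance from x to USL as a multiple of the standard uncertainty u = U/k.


u = U / k = 1.805 / 2.58 = 0.6996124
margin = |USL - x| = |158.05 - 157.502| = 0.548
z = margin / u = 0.548 / 0.6996124
z = 0.7833

0.7833


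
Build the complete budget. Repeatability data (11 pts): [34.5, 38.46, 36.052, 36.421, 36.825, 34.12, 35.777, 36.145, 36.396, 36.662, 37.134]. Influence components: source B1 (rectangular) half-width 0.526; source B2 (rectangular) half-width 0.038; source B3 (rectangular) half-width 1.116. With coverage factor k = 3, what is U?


mean = (34.5 + 38.46 + 36.052 + 36.421 + 36.825 + 34.12 + 35.777 + 36.145 + 36.396 + 36.662 + 37.134) / 11 = 36.22654545
s = sqrt(sum((x - mean)^2)/(n-1)) = 1.1867514
u_A = s / sqrt(n) = 1.1867514 / sqrt(11) = 0.35781901
u_B1 = 0.526 / sqrt(3) = 0.30368624
u_B2 = 0.038 / sqrt(3) = 0.02193931
u_B3 = 1.116 / sqrt(3) = 0.6443229
uc = sqrt(0.35781901^2 + 0.30368624^2 + 0.02193931^2 + 0.6443229^2) = 0.79742906
U = k * uc = 3 * 0.79742906
U = 2.3923

2.3923


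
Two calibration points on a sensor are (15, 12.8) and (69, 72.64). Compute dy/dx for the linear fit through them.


slope = (y2 - y1) / (x2 - x1)
= (72.64 - 12.8) / (69 - 15)
= 59.8400 / 54
= 1.1081

1.1081


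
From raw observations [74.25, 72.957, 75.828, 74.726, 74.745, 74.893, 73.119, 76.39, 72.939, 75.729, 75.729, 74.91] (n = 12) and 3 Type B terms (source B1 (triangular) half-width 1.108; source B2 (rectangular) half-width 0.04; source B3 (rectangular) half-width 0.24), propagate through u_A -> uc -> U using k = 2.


mean = (74.25 + 72.957 + 75.828 + 74.726 + 74.745 + 74.893 + 73.119 + 76.39 + 72.939 + 75.729 + 75.729 + 74.91) / 12 = 74.68458333
s = sqrt(sum((x - mean)^2)/(n-1)) = 1.1742926
u_A = s / sqrt(n) = 1.1742926 / sqrt(12) = 0.33898907
u_B1 = 1.108 / sqrt(6) = 0.45233911
u_B2 = 0.04 / sqrt(3) = 0.023094011
u_B3 = 0.24 / sqrt(3) = 0.13856406
uc = sqrt(0.33898907^2 + 0.45233911^2 + 0.023094011^2 + 0.13856406^2) = 0.58245823
U = k * uc = 2 * 0.58245823
U = 1.1649

1.1649


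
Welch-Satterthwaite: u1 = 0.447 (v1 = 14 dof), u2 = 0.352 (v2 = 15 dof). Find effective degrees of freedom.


uc = sqrt(u1^2 + u2^2) = sqrt(0.447^2 + 0.352^2) = 0.56895782
v_eff = uc^4 / (u1^4/v1 + u2^4/v2)
= 0.56895782^4 / (0.447^4/14 + 0.352^4/15)
= 0.10479011 / 0.0038751684
v_eff = 27.0414

27.0414


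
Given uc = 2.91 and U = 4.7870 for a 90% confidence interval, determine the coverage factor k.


k = U / uc
k = 4.7870 / 2.91
k = 1.645

1.645


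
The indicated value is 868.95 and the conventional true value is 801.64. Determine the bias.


Systematic error = measured - true
= 868.95 - 801.64
= 67.3100

67.3100


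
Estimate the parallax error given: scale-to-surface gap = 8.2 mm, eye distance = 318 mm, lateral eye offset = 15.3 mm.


error = h * offset / d
= 8.2 * 15.3 / 318
= 0.3945

0.3945


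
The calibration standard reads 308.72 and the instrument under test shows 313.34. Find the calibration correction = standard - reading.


Correction = standard - reading
= 308.72 - 313.34
= -4.6200

-4.6200


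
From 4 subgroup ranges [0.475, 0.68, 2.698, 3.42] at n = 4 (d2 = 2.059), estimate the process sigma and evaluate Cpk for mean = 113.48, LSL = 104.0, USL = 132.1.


R_bar = (0.475 + 0.68 + 2.698 + 3.42) / 4 = 1.81825
sigma = R_bar / d2 = 1.81825 / 2.059 = 0.88307431
Cp = (USL - LSL)/(6*sigma) = (132.1 - 104.0)/(6*0.88307431) = 5.3034
Cpu = (132.1 - 113.48)/(3*0.88307431) = 7.0285
Cpl = (113.48 - 104.0)/(3*0.88307431) = 3.5784
Cpk = min(Cpu, Cpl) = 3.5784

3.5784


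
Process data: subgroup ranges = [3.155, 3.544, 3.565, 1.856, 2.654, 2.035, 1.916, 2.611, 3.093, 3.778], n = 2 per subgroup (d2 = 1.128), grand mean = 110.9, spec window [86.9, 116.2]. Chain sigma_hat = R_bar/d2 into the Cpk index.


R_bar = (3.155 + 3.544 + 3.565 + 1.856 + 2.654 + 2.035 + 1.916 + 2.611 + 3.093 + 3.778) / 10 = 2.8207
sigma = R_bar / d2 = 2.8207 / 1.128 = 2.5006206
Cp = (USL - LSL)/(6*sigma) = (116.2 - 86.9)/(6*2.5006206) = 1.9528
Cpu = (116.2 - 110.9)/(3*2.5006206) = 0.7065
Cpl = (110.9 - 86.9)/(3*2.5006206) = 3.1992
Cpk = min(Cpu, Cpl) = 0.7065

0.7065


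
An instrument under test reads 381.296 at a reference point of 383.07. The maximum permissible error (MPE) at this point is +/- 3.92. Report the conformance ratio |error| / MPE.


e = indication - reference = 381.296 - 383.07 = -1.7740
|e| = 1.7740
ratio = |e| / MPE = 1.7740 / 3.92
ratio = 0.4526

0.4526


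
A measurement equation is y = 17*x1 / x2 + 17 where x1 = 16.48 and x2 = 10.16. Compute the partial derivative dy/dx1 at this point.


y = 17*x1 / x2 + 17
dy/dx1 = 17/x2
Evaluate at x2 = 10.16: c1 = 17 / 10.16
c1 = 1.6732

1.6732


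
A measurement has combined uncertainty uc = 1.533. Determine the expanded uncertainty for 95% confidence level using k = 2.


U = k * uc
U = 2 * 1.533
U = 3.0660

3.0660


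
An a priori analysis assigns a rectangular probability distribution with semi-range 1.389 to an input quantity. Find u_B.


u_B = half_width / sqrt(3)
u_B = 1.389 / 1.7320508
u_B = 0.8019

0.8019


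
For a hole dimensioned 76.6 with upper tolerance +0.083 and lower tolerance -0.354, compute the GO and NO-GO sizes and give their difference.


GO = nominal - lower_tol (smallest hole = maximum material condition)
GO = 76.6 - 0.354 = 76.246
NO-GO = nominal + upper_tol (largest hole = least material condition)
NO-GO = 76.6 + 0.083 = 76.683
spread = NO-GO - GO = 76.683 - 76.246 = 0.4370

0.4370


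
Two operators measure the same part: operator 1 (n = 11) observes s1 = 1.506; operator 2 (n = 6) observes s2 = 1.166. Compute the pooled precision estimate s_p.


s_p = sqrt(((n1-1)*s1^2 + (n2-1)*s2^2) / (n1+n2-2))
numerator = (11-1)*1.506^2 + (6-1)*1.166^2 = 22.68036 + 6.79778 = 29.47814
denominator = 11 + 6 - 2 = 15
s_p^2 = 29.47814 / 15 = 1.9652093
s_p = sqrt(1.9652093) = 1.4019

1.4019


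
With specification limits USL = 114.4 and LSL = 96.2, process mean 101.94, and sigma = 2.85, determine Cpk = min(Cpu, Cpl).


Cpu = (USL - mean) / (3*sigma) = (114.4 - 101.94) / (3*2.85) = 1.4573
Cpl = (mean - LSL) / (3*sigma) = (101.94 - 96.2) / (3*2.85) = 0.6713
Cpk = min(Cpu, Cpl) = 0.6713

0.6713


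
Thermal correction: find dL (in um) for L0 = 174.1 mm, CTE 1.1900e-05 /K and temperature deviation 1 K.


dL = L * alpha * dT
= 174.1 * 1.1900e-05 * 1
= 0.0020718 mm
dL_um = 0.0020718 * 1000 = 2.0718 um

2.0718


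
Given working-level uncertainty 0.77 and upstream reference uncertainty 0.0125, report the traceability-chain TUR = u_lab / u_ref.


TUR = u_lab / u_ref
= 0.77 / 0.0125
= 61.6000

61.6000


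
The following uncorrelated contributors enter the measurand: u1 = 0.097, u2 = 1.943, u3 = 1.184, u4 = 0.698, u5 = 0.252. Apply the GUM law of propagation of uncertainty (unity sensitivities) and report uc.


uc = sqrt(0.097^2 + 1.943^2 + 1.184^2 + 0.698^2 + 0.252^2)
uc = sqrt(5.737222)
uc = 2.3952

2.3952


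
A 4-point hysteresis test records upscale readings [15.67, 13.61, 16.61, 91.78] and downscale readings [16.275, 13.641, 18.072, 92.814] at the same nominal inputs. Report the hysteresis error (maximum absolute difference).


|15.67 - 16.275| = 0.6050
|13.61 - 13.641| = 0.0310
|16.61 - 18.072| = 1.4620
|91.78 - 92.814| = 1.0340
hysteresis = max(diffs) = 1.4620

1.4620


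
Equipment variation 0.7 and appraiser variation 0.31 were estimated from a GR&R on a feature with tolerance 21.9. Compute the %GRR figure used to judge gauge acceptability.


GRR = sqrt(EV^2 + AV^2) = sqrt(0.7^2 + 0.31^2) = 0.76557168
%GRR = GRR / tol * 100 = 0.76557168 / 21.9 * 100
%GRR = 3.4958

3.4958


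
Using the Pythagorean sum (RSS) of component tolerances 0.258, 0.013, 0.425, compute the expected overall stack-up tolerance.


RSS = sqrt(0.258^2 + 0.013^2 + 0.425^2)
= sqrt(0.247358)
= 0.4974

0.4974


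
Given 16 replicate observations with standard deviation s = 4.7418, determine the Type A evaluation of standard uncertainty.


u_A = s / sqrt(n)
u_A = 4.7418 / sqrt(16)
u_A = 4.7418 / 4
u_A = 1.1854

1.1854


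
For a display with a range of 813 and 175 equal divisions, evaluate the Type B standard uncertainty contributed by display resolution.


resolution = range / divisions
resolution = 813 / 175 = 4.6457143
u_res = resolution / (2*sqrt(3))
u_res = 4.6457143 / 3.4641016
u_res = 1.3411

1.3411


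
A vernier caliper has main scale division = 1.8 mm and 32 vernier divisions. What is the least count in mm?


LC = MSD / n_div
= 1.8 / 32
= 0.0563

0.0563


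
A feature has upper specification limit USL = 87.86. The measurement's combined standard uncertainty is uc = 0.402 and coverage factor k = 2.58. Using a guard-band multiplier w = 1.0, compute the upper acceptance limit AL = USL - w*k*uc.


U = k * uc = 2.58 * 0.402 = 1.03716
guard band g = w * U = 1.0 * 1.03716 = 1.03716
AL = USL - g = 87.86 - 1.03716
AL = 86.8228

86.8228


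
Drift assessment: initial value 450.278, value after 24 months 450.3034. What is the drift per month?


rate = (v2 - v1) / months
= (450.3034 - 450.278) / 24
= 0.0254 / 24
= 0.0011

0.0011


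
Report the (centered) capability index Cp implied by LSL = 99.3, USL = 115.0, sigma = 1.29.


Cp = (USL - LSL) / (6 * sigma)
= (115.0 - 99.3) / (6 * 1.29)
= 15.7000 / 7.7400
= 2.0284

2.0284


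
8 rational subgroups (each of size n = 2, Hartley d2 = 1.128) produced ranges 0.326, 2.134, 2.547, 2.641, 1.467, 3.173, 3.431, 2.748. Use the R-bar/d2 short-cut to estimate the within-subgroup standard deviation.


R_bar = (0.326 + 2.134 + 2.547 + 2.641 + 1.467 + 3.173 + 3.431 + 2.748) / 8
R_bar = 18.467 / 8 = 2.308375
sigma_hat = R_bar / d2 = 2.308375 / 1.128 = 2.0464

2.0464


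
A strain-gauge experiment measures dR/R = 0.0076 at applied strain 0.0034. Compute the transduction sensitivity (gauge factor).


GF = (dR/R) / epsilon
= 0.0076 / 0.0034
= 2.2353

2.2353


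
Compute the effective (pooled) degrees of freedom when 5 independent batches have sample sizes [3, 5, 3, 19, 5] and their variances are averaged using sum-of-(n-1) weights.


nu = sum_i (n_i - 1)
nu = ((3 - 1) + (5 - 1) + (3 - 1) + (19 - 1) + (5 - 1))
nu = 2 + 4 + 2 + 18 + 4
nu = 30

30


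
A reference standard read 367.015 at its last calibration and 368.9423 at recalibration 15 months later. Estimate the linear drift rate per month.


rate = (v2 - v1) / months
= (368.9423 - 367.015) / 15
= 1.9273 / 15
= 0.1285

0.1285


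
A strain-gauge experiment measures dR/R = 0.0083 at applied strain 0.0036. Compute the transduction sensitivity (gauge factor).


GF = (dR/R) / epsilon
= 0.0083 / 0.0036
= 2.3056

2.3056


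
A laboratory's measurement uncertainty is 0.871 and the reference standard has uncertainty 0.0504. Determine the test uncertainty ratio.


TUR = u_lab / u_ref
= 0.871 / 0.0504
= 17.2817

17.2817


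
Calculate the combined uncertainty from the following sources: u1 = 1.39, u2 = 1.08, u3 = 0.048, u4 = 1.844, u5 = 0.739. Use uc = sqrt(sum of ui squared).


uc = sqrt(1.39^2 + 1.08^2 + 0.048^2 + 1.844^2 + 0.739^2)
uc = sqrt(7.047261)
uc = 2.6547

2.6547


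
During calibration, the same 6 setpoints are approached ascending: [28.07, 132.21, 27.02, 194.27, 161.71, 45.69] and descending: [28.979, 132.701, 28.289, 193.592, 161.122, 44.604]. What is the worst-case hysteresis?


|28.07 - 28.979| = 0.9090
|132.21 - 132.701| = 0.4910
|27.02 - 28.289| = 1.2690
|194.27 - 193.592| = 0.6780
|161.71 - 161.122| = 0.5880
|45.69 - 44.604| = 1.0860
hysteresis = max(diffs) = 1.2690

1.2690


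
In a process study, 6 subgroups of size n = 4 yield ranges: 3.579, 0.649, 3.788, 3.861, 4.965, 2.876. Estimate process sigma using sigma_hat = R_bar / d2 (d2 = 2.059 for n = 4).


R_bar = (3.579 + 0.649 + 3.788 + 3.861 + 4.965 + 2.876) / 6
R_bar = 19.718 / 6 = 3.2863333
sigma_hat = R_bar / d2 = 3.2863333 / 2.059 = 1.5961

1.5961


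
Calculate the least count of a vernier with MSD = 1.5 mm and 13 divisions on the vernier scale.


LC = MSD / n_div
= 1.5 / 13
= 0.1154

0.1154


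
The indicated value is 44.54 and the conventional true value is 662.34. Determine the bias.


Systematic error = measured - true
= 44.54 - 662.34
= -617.8000

-617.8000


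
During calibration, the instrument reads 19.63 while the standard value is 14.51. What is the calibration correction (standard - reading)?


Correction = standard - reading
= 14.51 - 19.63
= -5.1200

-5.1200


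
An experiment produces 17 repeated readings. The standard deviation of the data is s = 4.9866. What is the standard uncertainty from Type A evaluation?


u_A = s / sqrt(n)
u_A = 4.9866 / sqrt(17)
u_A = 4.9866 / 4.1231056
u_A = 1.2094

1.2094


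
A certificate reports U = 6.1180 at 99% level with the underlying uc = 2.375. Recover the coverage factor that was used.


k = U / uc
k = 6.1180 / 2.375
k = 2.576

2.576


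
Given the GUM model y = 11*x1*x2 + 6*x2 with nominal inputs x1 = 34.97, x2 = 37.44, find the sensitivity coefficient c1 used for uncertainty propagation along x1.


y = 11*x1*x2 + 6*x2
dy/dx1 = 11*x2
Evaluate at x2 = 37.44: c1 = 11 * 37.44
c1 = 411.8400

411.8400


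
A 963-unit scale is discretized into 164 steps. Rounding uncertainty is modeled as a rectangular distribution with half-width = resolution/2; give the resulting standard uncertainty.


resolution = range / divisions
resolution = 963 / 164 = 5.8719512
u_res = resolution / (2*sqrt(3))
u_res = 5.8719512 / 3.4641016
u_res = 1.6951

1.6951


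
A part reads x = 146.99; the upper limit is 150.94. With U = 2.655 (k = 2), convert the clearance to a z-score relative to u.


u = U / k = 2.655 / 2 = 1.3275
margin = |USL - x| = |150.94 - 146.99| = 3.95
z = margin / u = 3.95 / 1.3275
z = 2.9755

2.9755


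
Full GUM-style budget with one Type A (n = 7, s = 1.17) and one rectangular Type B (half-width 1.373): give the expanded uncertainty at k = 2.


u_A = s / sqrt(n) = 1.17 / sqrt(7) = 0.44221843
u_B = half_width / sqrt(3) = 1.373 / sqrt(3) = 0.79270192
uc = sqrt(u_A^2 + u_B^2) = sqrt(0.44221843^2 + 0.79270192^2) = 0.90770781
U = k * uc = 2 * 0.90770781
U = 1.8154

1.8154


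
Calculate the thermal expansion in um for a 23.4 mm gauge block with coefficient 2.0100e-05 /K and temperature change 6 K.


dL = L * alpha * dT
= 23.4 * 2.0100e-05 * 6
= 0.0028220 mm
dL_um = 0.0028220 * 1000 = 2.8220 um

2.8220


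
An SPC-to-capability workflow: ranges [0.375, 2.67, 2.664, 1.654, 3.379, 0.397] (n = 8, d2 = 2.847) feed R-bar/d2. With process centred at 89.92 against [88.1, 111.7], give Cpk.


R_bar = (0.375 + 2.67 + 2.664 + 1.654 + 3.379 + 0.397) / 6 = 1.8565
sigma = R_bar / d2 = 1.8565 / 2.847 = 0.65208992
Cp = (USL - LSL)/(6*sigma) = (111.7 - 88.1)/(6*0.65208992) = 6.0319
Cpu = (111.7 - 89.92)/(3*0.65208992) = 11.1334
Cpl = (89.92 - 88.1)/(3*0.65208992) = 0.9303
Cpk = min(Cpu, Cpl) = 0.9303

0.9303


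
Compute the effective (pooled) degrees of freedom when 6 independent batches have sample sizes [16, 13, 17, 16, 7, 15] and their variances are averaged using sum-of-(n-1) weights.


nu = sum_i (n_i - 1)
nu = ((16 - 1) + (13 - 1) + (17 - 1) + (16 - 1) + (7 - 1) + (15 - 1))
nu = 15 + 12 + 16 + 15 + 6 + 14
nu = 78

78


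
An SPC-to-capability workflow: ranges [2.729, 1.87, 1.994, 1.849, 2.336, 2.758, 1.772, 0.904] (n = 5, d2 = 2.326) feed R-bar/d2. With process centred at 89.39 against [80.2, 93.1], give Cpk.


R_bar = (2.729 + 1.87 + 1.994 + 1.849 + 2.336 + 2.758 + 1.772 + 0.904) / 8 = 2.0265
sigma = R_bar / d2 = 2.0265 / 2.326 = 0.87123818
Cp = (USL - LSL)/(6*sigma) = (93.1 - 80.2)/(6*0.87123818) = 2.4678
Cpu = (93.1 - 89.39)/(3*0.87123818) = 1.4194
Cpl = (89.39 - 80.2)/(3*0.87123818) = 3.5161
Cpk = min(Cpu, Cpl) = 1.4194

1.4194


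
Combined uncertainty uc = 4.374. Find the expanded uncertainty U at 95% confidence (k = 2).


U = k * uc
U = 2 * 4.374
U = 8.7480

8.7480


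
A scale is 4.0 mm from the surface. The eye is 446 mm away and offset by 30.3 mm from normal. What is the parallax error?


error = h * offset / d
= 4.0 * 30.3 / 446
= 0.2717

0.2717


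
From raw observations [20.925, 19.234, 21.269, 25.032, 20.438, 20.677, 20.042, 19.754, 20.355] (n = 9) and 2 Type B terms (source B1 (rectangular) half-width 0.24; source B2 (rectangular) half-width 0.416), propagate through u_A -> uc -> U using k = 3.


mean = (20.925 + 19.234 + 21.269 + 25.032 + 20.438 + 20.677 + 20.042 + 19.754 + 20.355) / 9 = 20.85844444
s = sqrt(sum((x - mean)^2)/(n-1)) = 1.6800261
u_A = s / sqrt(n) = 1.6800261 / sqrt(9) = 0.5600087
u_B1 = 0.24 / sqrt(3) = 0.13856406
u_B2 = 0.416 / sqrt(3) = 0.24017771
uc = sqrt(0.5600087^2 + 0.13856406^2 + 0.24017771^2) = 0.62489605
U = k * uc = 3 * 0.62489605
U = 1.8747

1.8747


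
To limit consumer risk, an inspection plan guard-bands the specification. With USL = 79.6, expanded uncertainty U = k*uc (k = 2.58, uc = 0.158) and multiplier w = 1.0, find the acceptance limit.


U = k * uc = 2.58 * 0.158 = 0.40764
guard band g = w * U = 1.0 * 0.40764 = 0.40764
AL = USL - g = 79.6 - 0.40764
AL = 79.1924

79.1924


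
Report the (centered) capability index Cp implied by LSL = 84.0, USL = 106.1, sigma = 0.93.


Cp = (USL - LSL) / (6 * sigma)
= (106.1 - 84.0) / (6 * 0.93)
= 22.1000 / 5.5800
= 3.9606

3.9606


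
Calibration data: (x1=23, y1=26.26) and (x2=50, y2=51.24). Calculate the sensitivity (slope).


slope = (y2 - y1) / (x2 - x1)
= (51.24 - 26.26) / (50 - 23)
= 24.9800 / 27
= 0.9252

0.9252


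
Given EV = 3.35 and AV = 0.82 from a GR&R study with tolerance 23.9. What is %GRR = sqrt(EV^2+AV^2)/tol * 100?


GRR = sqrt(EV^2 + AV^2) = sqrt(3.35^2 + 0.82^2) = 3.4488984
%GRR = GRR / tol * 100 = 3.4488984 / 23.9 * 100
%GRR = 14.4305

14.4305


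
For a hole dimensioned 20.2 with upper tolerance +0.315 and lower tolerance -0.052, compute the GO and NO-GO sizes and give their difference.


GO = nominal - lower_tol (smallest hole = maximum material condition)
GO = 20.2 - 0.052 = 20.148
NO-GO = nominal + upper_tol (largest hole = least material condition)
NO-GO = 20.2 + 0.315 = 20.515
spread = NO-GO - GO = 20.515 - 20.148 = 0.3670

0.3670


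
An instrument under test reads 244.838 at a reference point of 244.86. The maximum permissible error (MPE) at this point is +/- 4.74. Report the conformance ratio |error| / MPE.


e = indication - reference = 244.838 - 244.86 = -0.0220
|e| = 0.0220
ratio = |e| / MPE = 0.0220 / 4.74
ratio = 0.0046

0.0046


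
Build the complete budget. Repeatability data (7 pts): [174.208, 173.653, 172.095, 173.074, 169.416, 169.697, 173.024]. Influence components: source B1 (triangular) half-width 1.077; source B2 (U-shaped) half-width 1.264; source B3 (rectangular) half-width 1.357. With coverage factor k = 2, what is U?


mean = (174.208 + 173.653 + 172.095 + 173.074 + 169.416 + 169.697 + 173.024) / 7 = 172.1667143
s = sqrt(sum((x - mean)^2)/(n-1)) = 1.8975888
u_A = s / sqrt(n) = 1.8975888 / sqrt(7) = 0.71722115
u_B1 = 1.077 / sqrt(6) = 0.43968341
u_B2 = 1.264 / sqrt(2) = 0.89378297
u_B3 = 1.357 / sqrt(3) = 0.78346432
uc = sqrt(0.71722115^2 + 0.43968341^2 + 0.89378297^2 + 0.78346432^2) = 1.4561566
U = k * uc = 2 * 1.4561566
U = 2.9123

2.9123


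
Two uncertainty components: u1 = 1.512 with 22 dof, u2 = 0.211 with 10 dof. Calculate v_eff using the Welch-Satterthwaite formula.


uc = sqrt(u1^2 + u2^2) = sqrt(1.512^2 + 0.211^2) = 1.5266516
v_eff = uc^4 / (u1^4/v1 + u2^4/v2)
= 1.5266516^4 / (1.512^4/22 + 0.211^4/10)
= 5.4319998 / 0.23776432
v_eff = 22.8462

22.8462


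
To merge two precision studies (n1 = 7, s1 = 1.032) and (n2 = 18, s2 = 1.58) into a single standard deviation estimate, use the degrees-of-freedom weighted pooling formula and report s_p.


s_p = sqrt(((n1-1)*s1^2 + (n2-1)*s2^2) / (n1+n2-2))
numerator = (7-1)*1.032^2 + (18-1)*1.58^2 = 6.390144 + 42.4388 = 48.828944
denominator = 7 + 18 - 2 = 23
s_p^2 = 48.828944 / 23 = 2.1229976
s_p = sqrt(2.1229976) = 1.4571

1.4571


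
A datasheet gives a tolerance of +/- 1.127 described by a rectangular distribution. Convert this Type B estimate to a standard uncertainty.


u_B = half_width / sqrt(3)
u_B = 1.127 / 1.7320508
u_B = 0.6507

0.6507


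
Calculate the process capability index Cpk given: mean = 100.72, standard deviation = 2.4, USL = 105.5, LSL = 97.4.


Cpu = (USL - mean) / (3*sigma) = (105.5 - 100.72) / (3*2.4) = 0.6639
Cpl = (mean - LSL) / (3*sigma) = (100.72 - 97.4) / (3*2.4) = 0.4611
Cpk = min(Cpu, Cpl) = 0.4611

0.4611


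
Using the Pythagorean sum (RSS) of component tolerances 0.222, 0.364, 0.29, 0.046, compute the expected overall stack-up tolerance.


RSS = sqrt(0.222^2 + 0.364^2 + 0.29^2 + 0.046^2)
= sqrt(0.267996)
= 0.5177

0.5177


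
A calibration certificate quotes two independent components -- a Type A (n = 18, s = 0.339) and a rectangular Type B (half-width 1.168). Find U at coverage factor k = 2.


u_A = s / sqrt(n) = 0.339 / sqrt(18) = 0.079903066
u_B = half_width / sqrt(3) = 1.168 / sqrt(3) = 0.67434511
uc = sqrt(u_A^2 + u_B^2) = sqrt(0.079903066^2 + 0.67434511^2) = 0.67906246
U = k * uc = 2 * 0.67906246
U = 1.3581

1.3581


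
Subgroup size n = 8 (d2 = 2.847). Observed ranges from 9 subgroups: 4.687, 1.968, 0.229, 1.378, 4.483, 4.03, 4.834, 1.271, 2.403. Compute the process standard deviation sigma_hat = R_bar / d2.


R_bar = (4.687 + 1.968 + 0.229 + 1.378 + 4.483 + 4.03 + 4.834 + 1.271 + 2.403) / 9
R_bar = 25.283 / 9 = 2.8092222
sigma_hat = R_bar / d2 = 2.8092222 / 2.847 = 0.9867

0.9867


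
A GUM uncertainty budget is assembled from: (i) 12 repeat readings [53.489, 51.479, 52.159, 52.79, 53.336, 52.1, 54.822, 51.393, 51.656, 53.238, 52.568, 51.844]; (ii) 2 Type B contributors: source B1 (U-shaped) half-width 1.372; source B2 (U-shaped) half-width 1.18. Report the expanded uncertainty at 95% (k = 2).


mean = (53.489 + 51.479 + 52.159 + 52.79 + 53.336 + 52.1 + 54.822 + 51.393 + 51.656 + 53.238 + 52.568 + 51.844) / 12 = 52.57283333
s = sqrt(sum((x - mean)^2)/(n-1)) = 1.0146766
u_A = s / sqrt(n) = 1.0146766 / sqrt(12) = 0.2929119
u_B1 = 1.372 / sqrt(2) = 0.9701505
u_B2 = 1.18 / sqrt(2) = 0.834386
uc = sqrt(0.2929119^2 + 0.9701505^2 + 0.834386^2) = 1.3127031
U = k * uc = 2 * 1.3127031
U = 2.6254

2.6254


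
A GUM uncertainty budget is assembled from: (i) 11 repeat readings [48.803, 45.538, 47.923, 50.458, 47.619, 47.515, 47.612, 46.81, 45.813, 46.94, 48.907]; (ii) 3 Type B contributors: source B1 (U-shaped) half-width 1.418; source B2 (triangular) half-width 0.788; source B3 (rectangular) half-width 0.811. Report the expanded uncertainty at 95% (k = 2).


mean = (48.803 + 45.538 + 47.923 + 50.458 + 47.619 + 47.515 + 47.612 + 46.81 + 45.813 + 46.94 + 48.907) / 11 = 47.63072727
s = sqrt(sum((x - mean)^2)/(n-1)) = 1.4117439
u_A = s / sqrt(n) = 1.4117439 / sqrt(11) = 0.4256568
u_B1 = 1.418 / sqrt(2) = 1.0026774
u_B2 = 0.788 / sqrt(6) = 0.32169965
u_B3 = 0.811 / sqrt(3) = 0.46823107
uc = sqrt(0.4256568^2 + 1.0026774^2 + 0.32169965^2 + 0.46823107^2) = 1.2285262
U = k * uc = 2 * 1.2285262
U = 2.4571

2.4571


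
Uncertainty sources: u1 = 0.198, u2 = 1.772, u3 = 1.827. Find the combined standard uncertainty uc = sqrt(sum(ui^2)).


uc = sqrt(0.198^2 + 1.772^2 + 1.827^2)
uc = sqrt(6.517117)
uc = 2.5529

2.5529


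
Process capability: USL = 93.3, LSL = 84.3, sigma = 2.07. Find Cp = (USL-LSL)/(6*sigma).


Cp = (USL - LSL) / (6 * sigma)
= (93.3 - 84.3) / (6 * 2.07)
= 9.0000 / 12.4200
= 0.7246

0.7246


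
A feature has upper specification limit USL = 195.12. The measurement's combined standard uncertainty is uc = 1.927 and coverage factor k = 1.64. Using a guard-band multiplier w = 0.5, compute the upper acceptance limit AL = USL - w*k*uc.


U = k * uc = 1.64 * 1.927 = 3.16028
guard band g = w * U = 0.5 * 3.16028 = 1.58014
AL = USL - g = 195.12 - 1.58014
AL = 193.5399

193.5399


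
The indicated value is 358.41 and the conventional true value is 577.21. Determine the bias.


Systematic error = measured - true
= 358.41 - 577.21
= -218.8000

-218.8000


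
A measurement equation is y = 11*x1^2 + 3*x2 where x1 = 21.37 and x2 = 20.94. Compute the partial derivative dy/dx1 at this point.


y = 11*x1^2 + 3*x2
dy/dx1 = 2*11*x1
Evaluate at x1 = 21.37: c1 = 22 * 21.37
c1 = 470.1400

470.1400


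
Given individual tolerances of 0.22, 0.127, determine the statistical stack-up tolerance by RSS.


RSS = sqrt(0.22^2 + 0.127^2)
= sqrt(0.064529)
= 0.2540

0.2540


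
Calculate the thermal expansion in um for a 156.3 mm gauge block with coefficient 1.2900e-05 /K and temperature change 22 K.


dL = L * alpha * dT
= 156.3 * 1.2900e-05 * 22
= 0.0443579 mm
dL_um = 0.0443579 * 1000 = 44.3579 um

44.3579


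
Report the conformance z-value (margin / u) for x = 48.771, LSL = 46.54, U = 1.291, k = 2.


u = U / k = 1.291 / 2 = 0.6455
margin = |LSL - x| = |46.54 - 48.771| = 2.231
z = margin / u = 2.231 / 0.6455
z = 3.4562

3.4562


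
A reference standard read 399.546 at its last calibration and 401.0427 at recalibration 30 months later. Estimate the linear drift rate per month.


rate = (v2 - v1) / months
= (401.0427 - 399.546) / 30
= 1.4967 / 30
= 0.0499

0.0499


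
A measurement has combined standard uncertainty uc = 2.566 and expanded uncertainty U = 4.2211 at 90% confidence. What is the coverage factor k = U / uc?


k = U / uc
k = 4.2211 / 2.566
k = 1.645

1.645


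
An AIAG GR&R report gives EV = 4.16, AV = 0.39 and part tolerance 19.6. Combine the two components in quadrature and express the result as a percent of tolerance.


GRR = sqrt(EV^2 + AV^2) = sqrt(4.16^2 + 0.39^2) = 4.1782413
%GRR = GRR / tol * 100 = 4.1782413 / 19.6 * 100
%GRR = 21.3176

21.3176


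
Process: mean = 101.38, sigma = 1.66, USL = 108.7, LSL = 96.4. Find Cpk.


Cpu = (USL - mean) / (3*sigma) = (108.7 - 101.38) / (3*1.66) = 1.4699
Cpl = (mean - LSL) / (3*sigma) = (101.38 - 96.4) / (3*1.66) = 1.0000
Cpk = min(Cpu, Cpl) = 1.0000

1.0000


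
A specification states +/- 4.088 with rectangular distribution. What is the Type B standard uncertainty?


u_B = half_width / sqrt(3)
u_B = 4.088 / 1.7320508
u_B = 2.3602

2.3602


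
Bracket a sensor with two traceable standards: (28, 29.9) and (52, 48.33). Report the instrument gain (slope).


slope = (y2 - y1) / (x2 - x1)
= (48.33 - 29.9) / (52 - 28)
= 18.4300 / 24
= 0.7679

0.7679


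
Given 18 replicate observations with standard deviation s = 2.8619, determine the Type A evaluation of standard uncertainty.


u_A = s / sqrt(n)
u_A = 2.8619 / sqrt(18)
u_A = 2.8619 / 4.2426407
u_A = 0.6746

0.6746


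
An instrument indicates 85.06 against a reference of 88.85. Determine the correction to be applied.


Correction = standard - reading
= 88.85 - 85.06
= 3.7900

3.7900


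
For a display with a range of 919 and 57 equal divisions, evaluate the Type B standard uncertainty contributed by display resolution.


resolution = range / divisions
resolution = 919 / 57 = 16.122807
u_res = resolution / (2*sqrt(3))
u_res = 16.122807 / 3.4641016
u_res = 4.6543

4.6543


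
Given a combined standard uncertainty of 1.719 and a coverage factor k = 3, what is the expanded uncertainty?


U = k * uc
U = 3 * 1.719
U = 5.1570

5.1570


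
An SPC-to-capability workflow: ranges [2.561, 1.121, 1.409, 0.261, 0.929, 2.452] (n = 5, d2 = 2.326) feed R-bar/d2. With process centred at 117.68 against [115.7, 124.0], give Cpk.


R_bar = (2.561 + 1.121 + 1.409 + 0.261 + 0.929 + 2.452) / 6 = 1.4555
sigma = R_bar / d2 = 1.4555 / 2.326 = 0.62575236
Cp = (USL - LSL)/(6*sigma) = (124.0 - 115.7)/(6*0.62575236) = 2.2107
Cpu = (124.0 - 117.68)/(3*0.62575236) = 3.3666
Cpl = (117.68 - 115.7)/(3*0.62575236) = 1.0547
Cpk = min(Cpu, Cpl) = 1.0547

1.0547


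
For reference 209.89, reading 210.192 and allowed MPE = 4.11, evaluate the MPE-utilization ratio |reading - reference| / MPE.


e = indication - reference = 210.192 - 209.89 = 0.3020
|e| = 0.3020
ratio = |e| / MPE = 0.3020 / 4.11
ratio = 0.0735

0.0735


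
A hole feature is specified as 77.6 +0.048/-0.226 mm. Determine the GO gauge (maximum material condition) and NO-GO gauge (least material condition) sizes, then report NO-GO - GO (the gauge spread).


GO = nominal - lower_tol (smallest hole = maximum material condition)
GO = 77.6 - 0.226 = 77.374
NO-GO = nominal + upper_tol (largest hole = least material condition)
NO-GO = 77.6 + 0.048 = 77.648
spread = NO-GO - GO = 77.648 - 77.374 = 0.2740

0.2740


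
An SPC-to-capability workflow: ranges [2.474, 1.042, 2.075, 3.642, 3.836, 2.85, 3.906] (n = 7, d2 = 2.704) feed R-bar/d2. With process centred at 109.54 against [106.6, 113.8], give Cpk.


R_bar = (2.474 + 1.042 + 2.075 + 3.642 + 3.836 + 2.85 + 3.906) / 7 = 2.8321429
sigma = R_bar / d2 = 2.8321429 / 2.704 = 1.0473901
Cp = (USL - LSL)/(6*sigma) = (113.8 - 106.6)/(6*1.0473901) = 1.1457
Cpu = (113.8 - 109.54)/(3*1.0473901) = 1.3558
Cpl = (109.54 - 106.6)/(3*1.0473901) = 0.9357
Cpk = min(Cpu, Cpl) = 0.9357

0.9357


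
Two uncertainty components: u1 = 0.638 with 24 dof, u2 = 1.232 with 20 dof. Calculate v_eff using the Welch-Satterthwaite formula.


uc = sqrt(u1^2 + u2^2) = sqrt(0.638^2 + 1.232^2) = 1.3873961
v_eff = uc^4 / (u1^4/v1 + u2^4/v2)
= 1.3873961^4 / (0.638^4/24 + 1.232^4/20)
= 3.7051166 / 0.12209302
v_eff = 30.3467

30.3467


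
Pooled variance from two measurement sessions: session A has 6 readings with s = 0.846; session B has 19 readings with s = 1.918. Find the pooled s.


s_p = sqrt(((n1-1)*s1^2 + (n2-1)*s2^2) / (n1+n2-2))
numerator = (6-1)*0.846^2 + (19-1)*1.918^2 = 3.57858 + 66.217032 = 69.795612
denominator = 6 + 19 - 2 = 23
s_p^2 = 69.795612 / 23 = 3.0345918
s_p = sqrt(3.0345918) = 1.7420

1.7420


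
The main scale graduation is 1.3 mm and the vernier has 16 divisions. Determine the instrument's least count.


LC = MSD / n_div
= 1.3 / 16
= 0.0813

0.0813


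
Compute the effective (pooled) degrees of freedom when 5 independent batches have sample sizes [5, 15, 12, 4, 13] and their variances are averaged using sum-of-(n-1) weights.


nu = sum_i (n_i - 1)
nu = ((5 - 1) + (15 - 1) + (12 - 1) + (4 - 1) + (13 - 1))
nu = 4 + 14 + 11 + 3 + 12
nu = 44

44


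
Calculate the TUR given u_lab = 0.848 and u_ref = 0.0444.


TUR = u_lab / u_ref
= 0.848 / 0.0444
= 19.0991

19.0991


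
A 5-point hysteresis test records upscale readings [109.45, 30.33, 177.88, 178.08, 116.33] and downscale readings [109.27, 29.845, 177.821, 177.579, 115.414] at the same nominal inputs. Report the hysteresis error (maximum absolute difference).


|109.45 - 109.27| = 0.1800
|30.33 - 29.845| = 0.4850
|177.88 - 177.821| = 0.0590
|178.08 - 177.579| = 0.5010
|116.33 - 115.414| = 0.9160
hysteresis = max(diffs) = 0.9160

0.9160


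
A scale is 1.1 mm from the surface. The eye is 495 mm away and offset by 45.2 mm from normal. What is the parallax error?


error = h * offset / d
= 1.1 * 45.2 / 495
= 0.1004

0.1004


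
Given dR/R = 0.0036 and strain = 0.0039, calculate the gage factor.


GF = (dR/R) / epsilon
= 0.0036 / 0.0039
= 0.9231

0.9231


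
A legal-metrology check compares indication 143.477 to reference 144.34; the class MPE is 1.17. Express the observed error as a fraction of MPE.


e = indication - reference = 143.477 - 144.34 = -0.8630
|e| = 0.8630
ratio = |e| / MPE = 0.8630 / 1.17
ratio = 0.7376

0.7376


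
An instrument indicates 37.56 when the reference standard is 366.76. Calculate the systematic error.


Systematic error = measured - true
= 37.56 - 366.76
= -329.2000

-329.2000


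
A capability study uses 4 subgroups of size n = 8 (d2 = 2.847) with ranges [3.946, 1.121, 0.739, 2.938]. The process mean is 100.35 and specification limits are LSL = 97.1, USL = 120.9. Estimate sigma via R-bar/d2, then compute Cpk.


R_bar = (3.946 + 1.121 + 0.739 + 2.938) / 4 = 2.186
sigma = R_bar / d2 = 2.186 / 2.847 = 0.76782578
Cp = (USL - LSL)/(6*sigma) = (120.9 - 97.1)/(6*0.76782578) = 5.1661
Cpu = (120.9 - 100.35)/(3*0.76782578) = 8.9213
Cpl = (100.35 - 97.1)/(3*0.76782578) = 1.4109
Cpk = min(Cpu, Cpl) = 1.4109

1.4109


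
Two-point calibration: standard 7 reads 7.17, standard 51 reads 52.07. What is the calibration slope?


slope = (y2 - y1) / (x2 - x1)
= (52.07 - 7.17) / (51 - 7)
= 44.9000 / 44
= 1.0205

1.0205


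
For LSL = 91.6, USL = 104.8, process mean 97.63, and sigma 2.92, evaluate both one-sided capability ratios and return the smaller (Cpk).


Cpu = (USL - mean) / (3*sigma) = (104.8 - 97.63) / (3*2.92) = 0.8185
Cpl = (mean - LSL) / (3*sigma) = (97.63 - 91.6) / (3*2.92) = 0.6884
Cpk = min(Cpu, Cpl) = 0.6884

0.6884


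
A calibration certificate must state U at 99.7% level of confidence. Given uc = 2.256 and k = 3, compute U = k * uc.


U = k * uc
U = 3 * 2.256
U = 6.7680

6.7680


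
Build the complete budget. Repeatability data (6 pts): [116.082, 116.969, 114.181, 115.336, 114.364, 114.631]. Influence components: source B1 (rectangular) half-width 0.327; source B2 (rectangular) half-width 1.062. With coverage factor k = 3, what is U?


mean = (116.082 + 116.969 + 114.181 + 115.336 + 114.364 + 114.631) / 6 = 115.2605
s = sqrt(sum((x - mean)^2)/(n-1)) = 1.0922305
u_A = s / sqrt(n) = 1.0922305 / sqrt(6) = 0.44590123
u_B1 = 0.327 / sqrt(3) = 0.18879354
u_B2 = 1.062 / sqrt(3) = 0.61314599
uc = sqrt(0.44590123^2 + 0.18879354^2 + 0.61314599^2) = 0.7812931
U = k * uc = 3 * 0.7812931
U = 2.3439

2.3439


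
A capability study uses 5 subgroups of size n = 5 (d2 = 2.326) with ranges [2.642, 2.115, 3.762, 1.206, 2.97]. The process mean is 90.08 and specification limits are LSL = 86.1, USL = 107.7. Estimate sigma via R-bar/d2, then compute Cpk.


R_bar = (2.642 + 2.115 + 3.762 + 1.206 + 2.97) / 5 = 2.539
sigma = R_bar / d2 = 2.539 / 2.326 = 1.0915735
Cp = (USL - LSL)/(6*sigma) = (107.7 - 86.1)/(6*1.0915735) = 3.2980
Cpu = (107.7 - 90.08)/(3*1.0915735) = 5.3806
Cpl = (90.08 - 86.1)/(3*1.0915735) = 1.2154
Cpk = min(Cpu, Cpl) = 1.2154

1.2154


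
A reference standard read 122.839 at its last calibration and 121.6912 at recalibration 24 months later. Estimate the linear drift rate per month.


rate = (v2 - v1) / months
= (121.6912 - 122.839) / 24
= -1.1478 / 24
= -0.0478

-0.0478


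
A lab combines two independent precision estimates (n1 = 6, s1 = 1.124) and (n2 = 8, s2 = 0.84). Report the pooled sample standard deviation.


s_p = sqrt(((n1-1)*s1^2 + (n2-1)*s2^2) / (n1+n2-2))
numerator = (6-1)*1.124^2 + (8-1)*0.84^2 = 6.31688 + 4.9392 = 11.25608
denominator = 6 + 8 - 2 = 12
s_p^2 = 11.25608 / 12 = 0.93800667
s_p = sqrt(0.93800667) = 0.9685

0.9685


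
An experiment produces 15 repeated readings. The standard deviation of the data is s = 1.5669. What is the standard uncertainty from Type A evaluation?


u_A = s / sqrt(n)
u_A = 1.5669 / sqrt(15)
u_A = 1.5669 / 3.8729833
u_A = 0.4046

0.4046


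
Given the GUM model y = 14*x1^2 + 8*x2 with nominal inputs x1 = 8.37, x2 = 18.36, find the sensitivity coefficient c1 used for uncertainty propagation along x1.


y = 14*x1^2 + 8*x2
dy/dx1 = 2*14*x1
Evaluate at x1 = 8.37: c1 = 28 * 8.37
c1 = 234.3600

234.3600


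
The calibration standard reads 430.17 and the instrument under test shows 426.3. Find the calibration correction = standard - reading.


Correction = standard - reading
= 430.17 - 426.3
= 3.8700

3.8700


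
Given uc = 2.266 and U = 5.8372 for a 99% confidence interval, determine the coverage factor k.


k = U / uc
k = 5.8372 / 2.266
k = 2.576

2.576


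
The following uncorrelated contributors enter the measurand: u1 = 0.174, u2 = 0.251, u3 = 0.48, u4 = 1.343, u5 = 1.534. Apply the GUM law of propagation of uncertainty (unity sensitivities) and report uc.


uc = sqrt(0.174^2 + 0.251^2 + 0.48^2 + 1.343^2 + 1.534^2)
uc = sqrt(4.480482)
uc = 2.1167

2.1167


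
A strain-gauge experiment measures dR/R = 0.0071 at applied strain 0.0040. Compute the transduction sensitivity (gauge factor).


GF = (dR/R) / epsilon
= 0.0071 / 0.0040
= 1.7750

1.7750


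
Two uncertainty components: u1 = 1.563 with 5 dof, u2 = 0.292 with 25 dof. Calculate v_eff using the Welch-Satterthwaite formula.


uc = sqrt(u1^2 + u2^2) = sqrt(1.563^2 + 0.292^2) = 1.5900418
v_eff = uc^4 / (u1^4/v1 + u2^4/v2)
= 1.5900418^4 / (1.563^4/5 + 0.292^4/25)
= 6.3919617 / 1.1939103
v_eff = 5.3538

5.3538


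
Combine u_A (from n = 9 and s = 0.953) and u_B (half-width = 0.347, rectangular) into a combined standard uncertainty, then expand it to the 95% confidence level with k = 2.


u_A = s / sqrt(n) = 0.953 / sqrt(9) = 0.31766667
u_B = half_width / sqrt(3) = 0.347 / sqrt(3) = 0.20034054
uc = sqrt(u_A^2 + u_B^2) = sqrt(0.31766667^2 + 0.20034054^2) = 0.37556417
U = k * uc = 2 * 0.37556417
U = 0.7511

0.7511


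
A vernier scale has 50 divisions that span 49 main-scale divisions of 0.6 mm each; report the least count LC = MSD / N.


LC = MSD / n_div
= 0.6 / 50
= 0.0120

0.0120


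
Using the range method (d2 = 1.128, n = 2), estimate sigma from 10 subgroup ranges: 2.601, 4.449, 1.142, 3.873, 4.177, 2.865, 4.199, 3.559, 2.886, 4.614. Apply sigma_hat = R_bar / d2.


R_bar = (2.601 + 4.449 + 1.142 + 3.873 + 4.177 + 2.865 + 4.199 + 3.559 + 2.886 + 4.614) / 10
R_bar = 34.365 / 10 = 3.4365
sigma_hat = R_bar / d2 = 3.4365 / 1.128 = 3.0465

3.0465


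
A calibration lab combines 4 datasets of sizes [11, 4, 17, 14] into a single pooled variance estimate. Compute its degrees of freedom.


nu = sum_i (n_i - 1)
nu = ((11 - 1) + (4 - 1) + (17 - 1) + (14 - 1))
nu = 10 + 3 + 16 + 13
nu = 42

42


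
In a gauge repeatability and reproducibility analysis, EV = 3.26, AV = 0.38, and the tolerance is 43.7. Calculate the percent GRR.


GRR = sqrt(EV^2 + AV^2) = sqrt(3.26^2 + 0.38^2) = 3.2820725
%GRR = GRR / tol * 100 = 3.2820725 / 43.7 * 100
%GRR = 7.5105

7.5105


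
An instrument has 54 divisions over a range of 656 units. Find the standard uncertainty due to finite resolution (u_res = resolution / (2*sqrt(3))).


resolution = range / divisions
resolution = 656 / 54 = 12.148148
u_res = resolution / (2*sqrt(3))
u_res = 12.148148 / 3.4641016
u_res = 3.5069

3.5069


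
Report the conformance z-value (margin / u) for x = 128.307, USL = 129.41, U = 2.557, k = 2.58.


u = U / k = 2.557 / 2.58 = 0.99108527
margin = |USL - x| = |129.41 - 128.307| = 1.103
z = margin / u = 1.103 / 0.99108527
z = 1.1129

1.1129


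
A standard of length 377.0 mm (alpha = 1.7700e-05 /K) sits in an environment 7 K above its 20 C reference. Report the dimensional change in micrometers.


dL = L * alpha * dT
= 377.0 * 1.7700e-05 * 7
= 0.0467103 mm
dL_um = 0.0467103 * 1000 = 46.7103 um

46.7103


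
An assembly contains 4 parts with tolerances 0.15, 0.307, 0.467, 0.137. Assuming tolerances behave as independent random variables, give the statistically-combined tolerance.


RSS = sqrt(0.15^2 + 0.307^2 + 0.467^2 + 0.137^2)
= sqrt(0.353607)
= 0.5946

0.5946


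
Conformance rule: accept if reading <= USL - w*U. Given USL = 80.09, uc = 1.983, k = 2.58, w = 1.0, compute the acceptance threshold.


U = k * uc = 2.58 * 1.983 = 5.11614
guard band g = w * U = 1.0 * 5.11614 = 5.11614
AL = USL - g = 80.09 - 5.11614
AL = 74.9739

74.9739


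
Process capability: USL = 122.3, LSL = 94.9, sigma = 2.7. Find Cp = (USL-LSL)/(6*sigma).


Cp = (USL - LSL) / (6 * sigma)
= (122.3 - 94.9) / (6 * 2.7)
= 27.4000 / 16.2000
= 1.6914

1.6914


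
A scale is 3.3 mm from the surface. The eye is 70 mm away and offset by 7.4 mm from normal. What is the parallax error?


error = h * offset / d
= 3.3 * 7.4 / 70
= 0.3489

0.3489
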